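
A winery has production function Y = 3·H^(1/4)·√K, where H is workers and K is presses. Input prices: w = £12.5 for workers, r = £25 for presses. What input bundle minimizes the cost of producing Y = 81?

H* = 81, K* = 81

Cost minimization requires the marginal rate of technical substitution to equal the input-price ratio: MP_H/MP_K = w/r.
Here MP_H/MP_K = (1/4)·(K/H)/(1/2) = 0.5·(K/H). Setting this equal to 12.5/25 = 0.5 gives K = H.
Substituting into Y = 81: 3·H^(1/4)·(H)^(1/2) = 81.
Solving, H = 81 and K = 81.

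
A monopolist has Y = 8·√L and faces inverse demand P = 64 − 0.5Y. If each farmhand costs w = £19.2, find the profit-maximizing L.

L* = 25

Marginal revenue from the inverse demand is MR = 64 − Y.
The marginal product is MP_L = 4·L^(-1/2).
A monopolist hires until marginal revenue product equals the wage: MR·MP_L = w.
At L, Y = 8·√L. Substituting and solving: (64 − 8·√L)·4·L^(-1/2) = 19.2 gives L = 25.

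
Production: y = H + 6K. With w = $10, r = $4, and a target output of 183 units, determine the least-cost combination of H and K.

H* = 0, K* = 30.5

The inputs are perfect substitutes, so the firm uses whichever has the lower cost per unit of output.
Cost per unit of output via H is 10; via K it is 2/3. K is cheaper.
Producing y = 183 with K alone: H = 0, K = 30.5.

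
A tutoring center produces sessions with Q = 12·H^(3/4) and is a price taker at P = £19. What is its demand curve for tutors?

H(w) = (171/w)^(4)

MP_H = (3/4)·12·H^(-1/4) = 9·H^(-1/4).
Setting P·MP_H = w: 171·H^(-1/4) = w.
Solving for H: H^(-1/4) = w/171, so H = (171/w)^(4).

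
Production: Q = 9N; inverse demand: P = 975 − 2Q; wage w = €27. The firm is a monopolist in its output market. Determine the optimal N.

Marginal revenue from the inverse demand is MR = 975 − 4Q.
The marginal product is MP_N = 9.
A monopolist hires until marginal revenue product equals the wage: MR·MP_N = w.
(975 − 36N)·9 = 27, so N = 27.

N* = 27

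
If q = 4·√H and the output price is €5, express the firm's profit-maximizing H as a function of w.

MP_H = (1/2)·4·H^(-1/2) = 2·H^(-1/2).
Setting P·MP_H = w: 10·H^(-1/2) = w.
Solving for H: H^(-1/2) = w/10, so H = (10/w)^(2).

H(w) = 100/w²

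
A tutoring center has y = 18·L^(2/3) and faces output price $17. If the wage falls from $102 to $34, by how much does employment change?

From P·MP_L = w with MP_L = 12·L^(-1/3), the labor demand is L(w) = (204/w)^(3).
At w = 102: L = 8. At w = 34: L = 216.
ΔL = 216 − 8 = 208.

ΔL = 208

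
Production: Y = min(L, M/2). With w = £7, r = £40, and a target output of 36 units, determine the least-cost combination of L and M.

With a fixed-proportions technology, the cost-minimizing bundle uses no slack in either input: L = M/2 = Y.
So L = 36 and M = 2·36 = 72.

L* = 36, M* = 72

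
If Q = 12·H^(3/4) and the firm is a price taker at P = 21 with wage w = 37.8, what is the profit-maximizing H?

MP_H = (3/4)·12·H^(-1/4) = 9·H^(-1/4).
Profit maximization for a price taker requires P·MP_H = w: 21·9·H^(-1/4) = 37.8.
So H^(-1/4) = 0.2, which gives H = 625.

H* = 625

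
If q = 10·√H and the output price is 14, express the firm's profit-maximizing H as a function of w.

H(w) = 4900/w²

MP_H = (1/2)·10·H^(-1/2) = 5·H^(-1/2).
Setting P·MP_H = w: 70·H^(-1/2) = w.
Solving for H: H^(-1/2) = w/70, so H = (70/w)^(2).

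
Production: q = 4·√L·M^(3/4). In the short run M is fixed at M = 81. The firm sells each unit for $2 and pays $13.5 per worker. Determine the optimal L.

With M = 81, MP_L = (1/2)·4·L^(-1/2)·81^(3/4) = 54·L^(-1/2).
Profit maximization for a price taker requires P·MP_L = w: 2·54·L^(-1/2) = 13.5.
So L^(-1/2) = 0.125, which gives L = 64.

L* = 64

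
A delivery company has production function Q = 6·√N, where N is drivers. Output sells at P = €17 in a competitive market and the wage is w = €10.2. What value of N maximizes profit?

N* = 25

MP_N = (1/2)·6·N^(-1/2) = 3·N^(-1/2).
Profit maximization for a price taker requires P·MP_N = w: 17·3·N^(-1/2) = 10.2.
So N^(-1/2) = 0.2, which gives N = 25.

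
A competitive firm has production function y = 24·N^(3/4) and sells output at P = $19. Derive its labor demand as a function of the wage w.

MP_N = (3/4)·24·N^(-1/4) = 18·N^(-1/4).
Setting P·MP_N = w: 342·N^(-1/4) = w.
Solving for N: N^(-1/4) = w/342, so N = (342/w)^(4).

N(w) = (342/w)^(4)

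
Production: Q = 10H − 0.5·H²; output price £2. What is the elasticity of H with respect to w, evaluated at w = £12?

ε = -1.5

From P·MP_H = w with MP_H = 10 − H, labor demand is H(w) = 10 − w/2.
dH/dw = −1/(2) = -0.5.
At w = 12, H = 4, so ε = (dH/dw)·(w/H) = (-0.5)·(12/4) = -1.5.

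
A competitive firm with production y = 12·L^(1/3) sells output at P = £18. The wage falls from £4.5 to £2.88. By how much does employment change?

From P·MP_L = w with MP_L = 4·L^(-2/3), the labor demand is L(w) = (72/w)^(3/2).
At w = 4.5: L = 64. At w = 2.88: L = 125.
ΔL = 125 − 64 = 61.

ΔL = 61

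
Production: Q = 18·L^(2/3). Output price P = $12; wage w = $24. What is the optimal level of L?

L* = 216

MP_L = (2/3)·18·L^(-1/3) = 12·L^(-1/3).
Profit maximization for a price taker requires P·MP_L = w: 12·12·L^(-1/3) = 24.
So L^(-1/3) = 1/6, which gives L = 216.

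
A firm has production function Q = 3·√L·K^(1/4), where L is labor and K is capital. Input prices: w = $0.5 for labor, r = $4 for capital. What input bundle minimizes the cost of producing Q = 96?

L* = 256, K* = 16

Cost minimization requires the marginal rate of technical substitution to equal the input-price ratio: MP_L/MP_K = w/r.
Here MP_L/MP_K = (1/2)·(K/L)/(1/4) = 2·(K/L). Setting this equal to 0.5/4 = 0.125 gives K = 0.0625L.
Substituting into Q = 96: 3·L^(1/2)·(0.0625L)^(1/4) = 96.
Solving, L = 256 and K = 16.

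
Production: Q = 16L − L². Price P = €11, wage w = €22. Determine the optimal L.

L* = 7

The marginal product of L is MP_L = 16 − 2L.
A price-taking firm hires until the value of the marginal product equals the wage: P·MP_L = w, so 11·(16 − 2L) = 22.
Then 16 − 2L = 2, giving L = 7.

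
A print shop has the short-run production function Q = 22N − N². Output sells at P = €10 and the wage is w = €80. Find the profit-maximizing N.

The marginal product of N is MP_N = 22 − 2N.
A price-taking firm hires until the value of the marginal product equals the wage: P·MP_N = w, so 10·(22 − 2N) = 80.
Then 22 − 2N = 8, giving N = 7.

N* = 7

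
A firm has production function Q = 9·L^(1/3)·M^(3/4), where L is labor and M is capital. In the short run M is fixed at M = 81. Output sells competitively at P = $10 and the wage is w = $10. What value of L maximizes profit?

With M = 81, MP_L = (1/3)·9·L^(-2/3)·81^(3/4) = 81·L^(-2/3).
Profit maximization for a price taker requires P·MP_L = w: 10·81·L^(-2/3) = 10.
So L^(-2/3) = 1/81, which gives L = 729.

L* = 729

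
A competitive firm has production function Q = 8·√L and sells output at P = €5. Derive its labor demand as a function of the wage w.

L(w) = 400/w²

MP_L = (1/2)·8·L^(-1/2) = 4·L^(-1/2).
Setting P·MP_L = w: 20·L^(-1/2) = w.
Solving for L: L^(-1/2) = w/20, so L = (20/w)^(2).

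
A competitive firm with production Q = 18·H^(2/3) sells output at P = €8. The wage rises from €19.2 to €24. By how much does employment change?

From P·MP_H = w with MP_H = 12·H^(-1/3), the labor demand is H(w) = (96/w)^(3).
At w = 19.2: H = 125. At w = 24: H = 64.
ΔH = 64 − 125 = -61.

ΔH = -61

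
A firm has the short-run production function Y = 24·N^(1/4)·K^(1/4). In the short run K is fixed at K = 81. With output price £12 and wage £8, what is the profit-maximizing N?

N* = 81

With K = 81, MP_N = (1/4)·24·N^(-3/4)·81^(1/4) = 18·N^(-3/4).
Profit maximization for a price taker requires P·MP_N = w: 12·18·N^(-3/4) = 8.
So N^(-3/4) = 1/27, which gives N = 81.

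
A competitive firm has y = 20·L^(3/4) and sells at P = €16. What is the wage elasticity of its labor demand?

ε = -4

MP_L = (3/4)·20·L^(-1/4), so P·MP_L = w gives 240·L^(-1/4) = w.
Solving, L(w) = (240/w)^(4). This is a constant-elasticity form: L ∝ w^(−4), so ε = −4.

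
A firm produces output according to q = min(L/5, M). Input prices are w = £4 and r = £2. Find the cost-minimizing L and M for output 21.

With a fixed-proportions technology, the cost-minimizing bundle uses no slack in either input: L/5 = M = q.
So L = 5·21 = 105 and M = 21.

L* = 105, M* = 21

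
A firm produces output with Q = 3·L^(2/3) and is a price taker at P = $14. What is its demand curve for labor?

L(w) = 21952/w³

MP_L = (2/3)·3·L^(-1/3) = 2·L^(-1/3).
Setting P·MP_L = w: 28·L^(-1/3) = w.
Solving for L: L^(-1/3) = w/28, so L = (28/w)^(3).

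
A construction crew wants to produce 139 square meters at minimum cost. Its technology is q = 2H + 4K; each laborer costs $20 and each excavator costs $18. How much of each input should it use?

H* = 0, K* = 34.75

The inputs are perfect substitutes, so the firm uses whichever has the lower cost per unit of output.
Cost per unit of output via H is w/2 = 10; via K it is r/4 = 4.5. K is cheaper.
Producing q = 139 with K alone: H = 0, K = 34.75.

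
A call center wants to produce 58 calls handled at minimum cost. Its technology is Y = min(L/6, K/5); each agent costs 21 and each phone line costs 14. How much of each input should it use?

L* = 348, K* = 290

With a fixed-proportions technology, the cost-minimizing bundle uses no slack in either input: L/6 = K/5 = Y.
So L = 6·58 = 348 and K = 5·58 = 290.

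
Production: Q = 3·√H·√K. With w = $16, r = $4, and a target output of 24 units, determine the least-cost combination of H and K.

H* = 4, K* = 16

Cost minimization requires the marginal rate of technical substitution to equal the input-price ratio: MP_H/MP_K = w/r.
Here MP_H/MP_K = (1/2)·(K/H)/(1/2) = (K/H). Setting this equal to 16/4 = 4 gives K = 4H.
Substituting into Q = 24: 3·H^(1/2)·(4H)^(1/2) = 24.
Solving, H = 4 and K = 16.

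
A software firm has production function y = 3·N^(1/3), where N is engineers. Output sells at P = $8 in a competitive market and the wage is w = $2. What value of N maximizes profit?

N* = 8

MP_N = (1/3)·3·N^(-2/3) = N^(-2/3).
Profit maximization for a price taker requires P·MP_N = w: 8·N^(-2/3) = 2.
So N^(-2/3) = 0.25, which gives N = 8.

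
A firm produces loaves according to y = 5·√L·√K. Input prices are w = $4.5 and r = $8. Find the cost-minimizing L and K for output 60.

L* = 16, K* = 9

Cost minimization requires the marginal rate of technical substitution to equal the input-price ratio: MP_L/MP_K = w/r.
Here MP_L/MP_K = (1/2)·(K/L)/(1/2) = (K/L). Setting this equal to 4.5/8 = 0.5625 gives K = 0.5625L.
Substituting into y = 60: 5·L^(1/2)·(0.5625L)^(1/2) = 60.
Solving, L = 16 and K = 9.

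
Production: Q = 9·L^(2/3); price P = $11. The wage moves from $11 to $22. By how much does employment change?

From P·MP_L = w with MP_L = 6·L^(-1/3), the labor demand is L(w) = (66/w)^(3).
At w = 11: L = 216. At w = 22: L = 27.
ΔL = 27 − 216 = -189.

ΔL = -189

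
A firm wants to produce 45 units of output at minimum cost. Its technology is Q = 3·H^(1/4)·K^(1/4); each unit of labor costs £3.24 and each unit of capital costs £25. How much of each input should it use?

Cost minimization requires the marginal rate of technical substitution to equal the input-price ratio: MP_H/MP_K = w/r.
Here MP_H/MP_K = (1/4)·(K/H)/(1/4) = (K/H). Setting this equal to 3.24/25 = 0.1296 gives K = 0.1296H.
Substituting into Q = 45: 3·H^(1/4)·(0.1296H)^(1/4) = 45.
Solving, H = 625 and K = 81.

H* = 625, K* = 81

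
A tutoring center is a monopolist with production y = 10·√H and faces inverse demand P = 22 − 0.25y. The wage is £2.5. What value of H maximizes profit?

Marginal revenue from the inverse demand is MR = 22 − 0.5y.
The marginal product is MP_H = 5·H^(-1/2).
A monopolist hires until marginal revenue product equals the wage: MR·MP_H = w.
At H, y = 10·√H. Substituting and solving: (22 − 5·√H)·5·H^(-1/2) = 2.5 gives H = 16.

H* = 16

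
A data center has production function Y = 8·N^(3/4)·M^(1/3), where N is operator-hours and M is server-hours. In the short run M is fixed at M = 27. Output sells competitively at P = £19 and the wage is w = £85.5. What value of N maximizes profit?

N* = 256

With M = 27, MP_N = (3/4)·8·N^(-1/4)·27^(1/3) = 18·N^(-1/4).
Profit maximization for a price taker requires P·MP_N = w: 19·18·N^(-1/4) = 85.5.
So N^(-1/4) = 0.25, which gives N = 256.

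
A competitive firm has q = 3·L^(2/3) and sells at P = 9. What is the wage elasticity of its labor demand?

ε = -3

MP_L = (2/3)·3·L^(-1/3), so P·MP_L = w gives 18·L^(-1/3) = w.
Solving, L(w) = (18/w)^(3). This is a constant-elasticity form: L ∝ w^(−3), so ε = −3.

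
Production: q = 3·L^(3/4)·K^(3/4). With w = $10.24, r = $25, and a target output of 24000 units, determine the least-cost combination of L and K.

Cost minimization requires the marginal rate of technical substitution to equal the input-price ratio: MP_L/MP_K = w/r.
Here MP_L/MP_K = (3/4)·(K/L)/(3/4) = (K/L). Setting this equal to 10.24/25 = 0.4096 gives K = 0.4096L.
Substituting into q = 24000: 3·L^(3/4)·(0.4096L)^(3/4) = 24000.
Solving, L = 625 and K = 256.

L* = 625, K* = 256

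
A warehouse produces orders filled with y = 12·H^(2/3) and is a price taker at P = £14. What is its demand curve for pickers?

H(w) = 1404928/w³

MP_H = (2/3)·12·H^(-1/3) = 8·H^(-1/3).
Setting P·MP_H = w: 112·H^(-1/3) = w.
Solving for H: H^(-1/3) = w/112, so H = (112/w)^(3).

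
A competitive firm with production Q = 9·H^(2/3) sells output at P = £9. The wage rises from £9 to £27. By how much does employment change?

From P·MP_H = w with MP_H = 6·H^(-1/3), the labor demand is H(w) = (54/w)^(3).
At w = 9: H = 216. At w = 27: H = 8.
ΔH = 8 − 216 = -208.

ΔH = -208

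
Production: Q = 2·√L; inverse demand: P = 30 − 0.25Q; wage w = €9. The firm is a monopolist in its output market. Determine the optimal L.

L* = 9

Marginal revenue from the inverse demand is MR = 30 − 0.5Q.
The marginal product is MP_L = L^(-1/2).
A monopolist hires until marginal revenue product equals the wage: MR·MP_L = w.
At L, Q = 2·√L. Substituting and solving: (30 − √L)·L^(-1/2) = 9 gives L = 9.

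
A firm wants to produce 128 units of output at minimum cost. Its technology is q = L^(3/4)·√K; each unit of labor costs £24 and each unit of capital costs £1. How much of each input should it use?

L* = 16, K* = 256

Cost minimization requires the marginal rate of technical substitution to equal the input-price ratio: MP_L/MP_K = w/r.
Here MP_L/MP_K = (3/4)·(K/L)/(1/2) = 1.5·(K/L). Setting this equal to 24/1 = 24 gives K = 16L.
Substituting into q = 128: L^(3/4)·(16L)^(1/2) = 128.
Solving, L = 16 and K = 256.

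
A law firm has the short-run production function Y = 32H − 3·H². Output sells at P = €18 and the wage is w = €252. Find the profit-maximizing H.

The marginal product of H is MP_H = 32 − 6H.
A price-taking firm hires until the value of the marginal product equals the wage: P·MP_H = w, so 18·(32 − 6H) = 252.
Then 32 − 6H = 14, giving H = 3.

H* = 3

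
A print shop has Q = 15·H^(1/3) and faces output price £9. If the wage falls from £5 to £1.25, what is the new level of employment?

From P·MP_H = w with MP_H = 5·H^(-2/3), the labor demand is H(w) = (45/w)^(3/2).
At w = 5: H = 27. At w = 1.25: H = 216.

H* = 216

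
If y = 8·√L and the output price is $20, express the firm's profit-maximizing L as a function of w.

L(w) = 6400/w²

MP_L = (1/2)·8·L^(-1/2) = 4·L^(-1/2).
Setting P·MP_L = w: 80·L^(-1/2) = w.
Solving for L: L^(-1/2) = w/80, so L = (80/w)^(2).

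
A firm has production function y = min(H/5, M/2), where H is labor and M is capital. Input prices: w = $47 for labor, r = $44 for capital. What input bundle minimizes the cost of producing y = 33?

H* = 165, M* = 66

With a fixed-proportions technology, the cost-minimizing bundle uses no slack in either input: H/5 = M/2 = y.
So H = 5·33 = 165 and M = 2·33 = 66.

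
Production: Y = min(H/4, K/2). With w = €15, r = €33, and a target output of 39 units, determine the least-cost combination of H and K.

H* = 156, K* = 78

With a fixed-proportions technology, the cost-minimizing bundle uses no slack in either input: H/4 = K/2 = Y.
So H = 4·39 = 156 and K = 2·39 = 78.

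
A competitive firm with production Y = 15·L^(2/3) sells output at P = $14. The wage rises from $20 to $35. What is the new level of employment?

L* = 64

From P·MP_L = w with MP_L = 10·L^(-1/3), the labor demand is L(w) = (140/w)^(3).
At w = 20: L = 343. At w = 35: L = 64.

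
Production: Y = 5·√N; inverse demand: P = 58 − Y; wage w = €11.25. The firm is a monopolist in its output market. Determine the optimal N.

Marginal revenue from the inverse demand is MR = 58 − 2Y.
The marginal product is MP_N = 2.5·N^(-1/2).
A monopolist hires until marginal revenue product equals the wage: MR·MP_N = w.
At N, Y = 5·√N. Substituting and solving: (58 − 10·√N)·2.5·N^(-1/2) = 11.25 gives N = 16.

N* = 16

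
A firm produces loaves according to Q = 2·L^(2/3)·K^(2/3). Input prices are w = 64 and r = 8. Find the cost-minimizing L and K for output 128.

L* = 8, K* = 64

Cost minimization requires the marginal rate of technical substitution to equal the input-price ratio: MP_L/MP_K = w/r.
Here MP_L/MP_K = (2/3)·(K/L)/(2/3) = (K/L). Setting this equal to 64/8 = 8 gives K = 8L.
Substituting into Q = 128: 2·L^(2/3)·(8L)^(2/3) = 128.
Solving, L = 8 and K = 64.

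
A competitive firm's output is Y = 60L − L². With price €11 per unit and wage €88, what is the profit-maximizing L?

The marginal product of L is MP_L = 60 − 2L.
A price-taking firm hires until the value of the marginal product equals the wage: P·MP_L = w, so 11·(60 − 2L) = 88.
Then 60 − 2L = 8, giving L = 26.

L* = 26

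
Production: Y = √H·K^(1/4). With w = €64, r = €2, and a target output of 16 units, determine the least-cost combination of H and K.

H* = 16, K* = 256

Cost minimization requires the marginal rate of technical substitution to equal the input-price ratio: MP_H/MP_K = w/r.
Here MP_H/MP_K = (1/2)·(K/H)/(1/4) = 2·(K/H). Setting this equal to 64/2 = 32 gives K = 16H.
Substituting into Y = 16: H^(1/2)·(16H)^(1/4) = 16.
Solving, H = 16 and K = 256.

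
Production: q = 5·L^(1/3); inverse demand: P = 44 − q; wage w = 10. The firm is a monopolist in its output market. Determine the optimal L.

Marginal revenue from the inverse demand is MR = 44 − 2q.
The marginal product is MP_L = (5/3)·L^(-2/3).
A monopolist hires until marginal revenue product equals the wage: MR·MP_L = w.
At L, q = 5·L^(1/3). Substituting and solving: (44 − 10·L^(1/3))·(5/3)·L^(-2/3) = 10 gives L = 8.

L* = 8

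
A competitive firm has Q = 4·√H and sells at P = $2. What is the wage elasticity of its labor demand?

ε = -2

MP_H = (1/2)·4·H^(-1/2), so P·MP_H = w gives 4·H^(-1/2) = w.
Solving, H(w) = (4/w)^(2). This is a constant-elasticity form: H ∝ w^(−2), so ε = −2.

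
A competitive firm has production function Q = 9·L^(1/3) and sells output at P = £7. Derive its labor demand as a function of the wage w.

MP_L = (1/3)·9·L^(-2/3) = 3·L^(-2/3).
Setting P·MP_L = w: 21·L^(-2/3) = w.
Solving for L: L^(-2/3) = w/21, so L = (21/w)^(3/2).

L(w) = (21/w)^(3/2)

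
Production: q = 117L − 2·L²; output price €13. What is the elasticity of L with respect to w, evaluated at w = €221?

From P·MP_L = w with MP_L = 117 − 4L, labor demand is L(w) = (117 − w/13)/4.
dL/dw = −1/(52) = -1/52.
At w = 221, L = 25, so ε = (dL/dw)·(w/L) = (-1/52)·(221/25) = -0.17.

ε = -0.17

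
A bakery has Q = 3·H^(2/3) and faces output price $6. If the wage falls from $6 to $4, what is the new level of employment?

H* = 27

From P·MP_H = w with MP_H = 2·H^(-1/3), the labor demand is H(w) = (12/w)^(3).
At w = 6: H = 8. At w = 4: H = 27.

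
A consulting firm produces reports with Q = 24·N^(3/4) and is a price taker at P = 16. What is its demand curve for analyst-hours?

MP_N = (3/4)·24·N^(-1/4) = 18·N^(-1/4).
Setting P·MP_N = w: 288·N^(-1/4) = w.
Solving for N: N^(-1/4) = w/288, so N = (288/w)^(4).

N(w) = (288/w)^(4)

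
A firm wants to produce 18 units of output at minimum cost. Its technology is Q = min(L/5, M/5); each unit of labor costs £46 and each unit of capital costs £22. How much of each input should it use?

With a fixed-proportions technology, the cost-minimizing bundle uses no slack in either input: L/5 = M/5 = Q.
So L = 5·18 = 90 and M = 5·18 = 90.

L* = 90, M* = 90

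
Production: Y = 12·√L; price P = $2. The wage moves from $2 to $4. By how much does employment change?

ΔL = -27

From P·MP_L = w with MP_L = 6·L^(-1/2), the labor demand is L(w) = (12/w)^(2).
At w = 2: L = 36. At w = 4: L = 9.
ΔL = 9 − 36 = -27.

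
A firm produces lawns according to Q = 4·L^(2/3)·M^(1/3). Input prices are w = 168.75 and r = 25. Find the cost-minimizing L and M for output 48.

Cost minimization requires the marginal rate of technical substitution to equal the input-price ratio: MP_L/MP_M = w/r.
Here MP_L/MP_M = (2/3)·(M/L)/(1/3) = 2·(M/L). Setting this equal to 168.75/25 = 6.75 gives M = 3.375L.
Substituting into Q = 48: 4·L^(2/3)·(3.375L)^(1/3) = 48.
Solving, L = 8 and M = 27.

L* = 8, M* = 27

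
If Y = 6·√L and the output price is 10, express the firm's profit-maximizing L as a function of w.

L(w) = 900/w²

MP_L = (1/2)·6·L^(-1/2) = 3·L^(-1/2).
Setting P·MP_L = w: 30·L^(-1/2) = w.
Solving for L: L^(-1/2) = w/30, so L = (30/w)^(2).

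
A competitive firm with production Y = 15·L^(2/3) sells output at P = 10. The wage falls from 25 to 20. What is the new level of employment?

L* = 125

From P·MP_L = w with MP_L = 10·L^(-1/3), the labor demand is L(w) = (100/w)^(3).
At w = 25: L = 64. At w = 20: L = 125.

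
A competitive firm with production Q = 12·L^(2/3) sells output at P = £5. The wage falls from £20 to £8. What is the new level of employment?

From P·MP_L = w with MP_L = 8·L^(-1/3), the labor demand is L(w) = (40/w)^(3).
At w = 20: L = 8. At w = 8: L = 125.

L* = 125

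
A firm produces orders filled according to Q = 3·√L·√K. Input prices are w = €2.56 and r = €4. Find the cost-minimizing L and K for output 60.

Cost minimization requires the marginal rate of technical substitution to equal the input-price ratio: MP_L/MP_K = w/r.
Here MP_L/MP_K = (1/2)·(K/L)/(1/2) = (K/L). Setting this equal to 2.56/4 = 0.64 gives K = 0.64L.
Substituting into Q = 60: 3·L^(1/2)·(0.64L)^(1/2) = 60.
Solving, L = 25 and K = 16.

L* = 25, K* = 16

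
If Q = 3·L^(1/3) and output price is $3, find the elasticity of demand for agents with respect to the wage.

ε = -1.5

MP_L = (1/3)·3·L^(-2/3), so P·MP_L = w gives 3·L^(-2/3) = w.
Solving, L(w) = (3/w)^(3/2). This is a constant-elasticity form: L ∝ w^(−3/2), so ε = −3/2.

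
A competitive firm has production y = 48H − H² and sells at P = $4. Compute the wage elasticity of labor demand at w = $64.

From P·MP_H = w with MP_H = 48 − 2H, labor demand is H(w) = (48 − w/4)/2.
dH/dw = −1/(8) = -0.125.
At w = 64, H = 16, so ε = (dH/dw)·(w/H) = (-0.125)·(64/16) = -0.5.

ε = -0.5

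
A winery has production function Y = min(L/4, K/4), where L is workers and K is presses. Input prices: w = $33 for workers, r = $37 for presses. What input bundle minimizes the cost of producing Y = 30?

L* = 120, K* = 120

With a fixed-proportions technology, the cost-minimizing bundle uses no slack in either input: L/4 = K/4 = Y.
So L = 4·30 = 120 and K = 4·30 = 120.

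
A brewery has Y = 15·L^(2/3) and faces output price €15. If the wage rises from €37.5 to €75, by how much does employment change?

ΔL = -56

From P·MP_L = w with MP_L = 10·L^(-1/3), the labor demand is L(w) = (150/w)^(3).
At w = 37.5: L = 64. At w = 75: L = 8.
ΔL = 8 − 64 = -56.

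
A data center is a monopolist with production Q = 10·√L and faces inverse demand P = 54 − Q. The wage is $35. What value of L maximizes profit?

L* = 4

Marginal revenue from the inverse demand is MR = 54 − 2Q.
The marginal product is MP_L = 5·L^(-1/2).
A monopolist hires until marginal revenue product equals the wage: MR·MP_L = w.
At L, Q = 10·√L. Substituting and solving: (54 − 20·√L)·5·L^(-1/2) = 35 gives L = 4.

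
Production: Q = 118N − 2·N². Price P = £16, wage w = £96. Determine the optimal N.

The marginal product of N is MP_N = 118 − 4N.
A price-taking firm hires until the value of the marginal product equals the wage: P·MP_N = w, so 16·(118 − 4N) = 96.
Then 118 − 4N = 6, giving N = 28.

N* = 28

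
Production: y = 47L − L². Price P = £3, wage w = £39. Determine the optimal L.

L* = 17

The marginal product of L is MP_L = 47 − 2L.
A price-taking firm hires until the value of the marginal product equals the wage: P·MP_L = w, so 3·(47 − 2L) = 39.
Then 47 − 2L = 13, giving L = 17.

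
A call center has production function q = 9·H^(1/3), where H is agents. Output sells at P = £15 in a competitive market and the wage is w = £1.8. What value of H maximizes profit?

H* = 125

MP_H = (1/3)·9·H^(-2/3) = 3·H^(-2/3).
Profit maximization for a price taker requires P·MP_H = w: 15·3·H^(-2/3) = 1.8.
So H^(-2/3) = 0.04, which gives H = 125.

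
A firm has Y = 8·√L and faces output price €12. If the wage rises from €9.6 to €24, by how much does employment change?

From P·MP_L = w with MP_L = 4·L^(-1/2), the labor demand is L(w) = (48/w)^(2).
At w = 9.6: L = 25. At w = 24: L = 4.
ΔL = 4 − 25 = -21.

ΔL = -21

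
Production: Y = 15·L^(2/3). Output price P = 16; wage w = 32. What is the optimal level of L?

L* = 125

MP_L = (2/3)·15·L^(-1/3) = 10·L^(-1/3).
Profit maximization for a price taker requires P·MP_L = w: 16·10·L^(-1/3) = 32.
So L^(-1/3) = 0.2, which gives L = 125.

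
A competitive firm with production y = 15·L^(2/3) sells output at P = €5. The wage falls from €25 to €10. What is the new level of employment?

L* = 125

From P·MP_L = w with MP_L = 10·L^(-1/3), the labor demand is L(w) = (50/w)^(3).
At w = 25: L = 8. At w = 10: L = 125.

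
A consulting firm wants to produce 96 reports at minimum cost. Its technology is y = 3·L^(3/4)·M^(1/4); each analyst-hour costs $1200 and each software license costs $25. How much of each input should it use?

L* = 16, M* = 256

Cost minimization requires the marginal rate of technical substitution to equal the input-price ratio: MP_L/MP_M = w/r.
Here MP_L/MP_M = (3/4)·(M/L)/(1/4) = 3·(M/L). Setting this equal to 1200/25 = 48 gives M = 16L.
Substituting into y = 96: 3·L^(3/4)·(16L)^(1/4) = 96.
Solving, L = 16 and M = 256.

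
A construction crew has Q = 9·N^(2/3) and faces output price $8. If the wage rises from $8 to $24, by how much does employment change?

From P·MP_N = w with MP_N = 6·N^(-1/3), the labor demand is N(w) = (48/w)^(3).
At w = 8: N = 216. At w = 24: N = 8.
ΔN = 8 − 216 = -208.

ΔN = -208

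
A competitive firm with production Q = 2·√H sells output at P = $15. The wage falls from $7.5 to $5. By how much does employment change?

From P·MP_H = w with MP_H = H^(-1/2), the labor demand is H(w) = (15/w)^(2).
At w = 7.5: H = 4. At w = 5: H = 9.
ΔH = 9 − 4 = 5.

ΔH = 5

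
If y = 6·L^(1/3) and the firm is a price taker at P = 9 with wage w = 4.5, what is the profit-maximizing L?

L* = 8

MP_L = (1/3)·6·L^(-2/3) = 2·L^(-2/3).
Profit maximization for a price taker requires P·MP_L = w: 9·2·L^(-2/3) = 4.5.
So L^(-2/3) = 0.25, which gives L = 8.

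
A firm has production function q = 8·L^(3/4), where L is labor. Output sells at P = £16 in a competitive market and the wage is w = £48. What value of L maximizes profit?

L* = 16

MP_L = (3/4)·8·L^(-1/4) = 6·L^(-1/4).
Profit maximization for a price taker requires P·MP_L = w: 16·6·L^(-1/4) = 48.
So L^(-1/4) = 0.5, which gives L = 16.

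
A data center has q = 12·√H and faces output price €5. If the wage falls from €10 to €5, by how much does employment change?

From P·MP_H = w with MP_H = 6·H^(-1/2), the labor demand is H(w) = (30/w)^(2).
At w = 10: H = 9. At w = 5: H = 36.
ΔH = 36 − 9 = 27.

ΔH = 27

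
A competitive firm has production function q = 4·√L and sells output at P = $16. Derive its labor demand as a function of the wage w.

MP_L = (1/2)·4·L^(-1/2) = 2·L^(-1/2).
Setting P·MP_L = w: 32·L^(-1/2) = w.
Solving for L: L^(-1/2) = w/32, so L = (32/w)^(2).

L(w) = 1024/w²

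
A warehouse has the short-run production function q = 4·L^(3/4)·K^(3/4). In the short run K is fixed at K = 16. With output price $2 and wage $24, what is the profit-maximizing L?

With K = 16, MP_L = (3/4)·4·L^(-1/4)·16^(3/4) = 24·L^(-1/4).
Profit maximization for a price taker requires P·MP_L = w: 2·24·L^(-1/4) = 24.
So L^(-1/4) = 0.5, which gives L = 16.

L* = 16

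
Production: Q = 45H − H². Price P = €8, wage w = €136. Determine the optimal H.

The marginal product of H is MP_H = 45 − 2H.
A price-taking firm hires until the value of the marginal product equals the wage: P·MP_H = w, so 8·(45 − 2H) = 136.
Then 45 − 2H = 17, giving H = 14.

H* = 14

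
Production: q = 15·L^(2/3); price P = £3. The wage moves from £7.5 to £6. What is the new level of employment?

L* = 125

From P·MP_L = w with MP_L = 10·L^(-1/3), the labor demand is L(w) = (30/w)^(3).
At w = 7.5: L = 64. At w = 6: L = 125.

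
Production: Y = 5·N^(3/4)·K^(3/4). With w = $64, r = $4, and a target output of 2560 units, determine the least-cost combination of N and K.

Cost minimization requires the marginal rate of technical substitution to equal the input-price ratio: MP_N/MP_K = w/r.
Here MP_N/MP_K = (3/4)·(K/N)/(3/4) = (K/N). Setting this equal to 64/4 = 16 gives K = 16N.
Substituting into Y = 2560: 5·N^(3/4)·(16N)^(3/4) = 2560.
Solving, N = 16 and K = 256.

N* = 16, K* = 256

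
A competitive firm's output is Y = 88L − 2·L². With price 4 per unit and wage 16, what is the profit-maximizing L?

L* = 21

The marginal product of L is MP_L = 88 − 4L.
A price-taking firm hires until the value of the marginal product equals the wage: P·MP_L = w, so 4·(88 − 4L) = 16.
Then 88 − 4L = 4, giving L = 21.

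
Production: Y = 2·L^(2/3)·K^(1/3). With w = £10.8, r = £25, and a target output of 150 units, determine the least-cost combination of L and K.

Cost minimization requires the marginal rate of technical substitution to equal the input-price ratio: MP_L/MP_K = w/r.
Here MP_L/MP_K = (2/3)·(K/L)/(1/3) = 2·(K/L). Setting this equal to 10.8/25 = 0.432 gives K = 0.216L.
Substituting into Y = 150: 2·L^(2/3)·(0.216L)^(1/3) = 150.
Solving, L = 125 and K = 27.

L* = 125, K* = 27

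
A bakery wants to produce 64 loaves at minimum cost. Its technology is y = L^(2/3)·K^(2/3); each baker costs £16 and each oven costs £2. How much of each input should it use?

Cost minimization requires the marginal rate of technical substitution to equal the input-price ratio: MP_L/MP_K = w/r.
Here MP_L/MP_K = (2/3)·(K/L)/(2/3) = (K/L). Setting this equal to 16/2 = 8 gives K = 8L.
Substituting into y = 64: L^(2/3)·(8L)^(2/3) = 64.
Solving, L = 8 and K = 64.

L* = 8, K* = 64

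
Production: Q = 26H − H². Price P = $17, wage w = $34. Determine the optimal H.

H* = 12

The marginal product of H is MP_H = 26 − 2H.
A price-taking firm hires until the value of the marginal product equals the wage: P·MP_H = w, so 17·(26 − 2H) = 34.
Then 26 − 2H = 2, giving H = 12.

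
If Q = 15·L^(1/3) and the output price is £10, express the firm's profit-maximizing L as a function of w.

L(w) = (50/w)^(3/2)

MP_L = (1/3)·15·L^(-2/3) = 5·L^(-2/3).
Setting P·MP_L = w: 50·L^(-2/3) = w.
Solving for L: L^(-2/3) = w/50, so L = (50/w)^(3/2).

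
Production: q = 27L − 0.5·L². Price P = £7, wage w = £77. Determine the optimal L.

L* = 16

The marginal product of L is MP_L = 27 − L.
A price-taking firm hires until the value of the marginal product equals the wage: P·MP_L = w, so 7·(27 − L) = 77.
Then 27 − L = 11, giving L = 16.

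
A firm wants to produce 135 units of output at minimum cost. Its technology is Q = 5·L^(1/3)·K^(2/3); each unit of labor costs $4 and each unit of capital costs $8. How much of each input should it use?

Cost minimization requires the marginal rate of technical substitution to equal the input-price ratio: MP_L/MP_K = w/r.
Here MP_L/MP_K = (1/3)·(K/L)/(2/3) = 0.5·(K/L). Setting this equal to 4/8 = 0.5 gives K = L.
Substituting into Q = 135: 5·L^(1/3)·(L)^(2/3) = 135.
Solving, L = 27 and K = 27.

L* = 27, K* = 27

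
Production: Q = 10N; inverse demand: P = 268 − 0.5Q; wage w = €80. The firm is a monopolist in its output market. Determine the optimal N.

Marginal revenue from the inverse demand is MR = 268 − Q.
The marginal product is MP_N = 10.
A monopolist hires until marginal revenue product equals the wage: MR·MP_N = w.
(268 − 10N)·10 = 80, so N = 26.

N* = 26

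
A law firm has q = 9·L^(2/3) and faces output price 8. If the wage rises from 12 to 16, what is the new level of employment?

From P·MP_L = w with MP_L = 6·L^(-1/3), the labor demand is L(w) = (48/w)^(3).
At w = 12: L = 64. At w = 16: L = 27.

L* = 27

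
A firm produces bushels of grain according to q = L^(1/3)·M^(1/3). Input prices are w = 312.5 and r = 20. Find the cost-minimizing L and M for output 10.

Cost minimization requires the marginal rate of technical substitution to equal the input-price ratio: MP_L/MP_M = w/r.
Here MP_L/MP_M = (1/3)·(M/L)/(1/3) = (M/L). Setting this equal to 312.5/20 = 15.625 gives M = 15.625L.
Substituting into q = 10: L^(1/3)·(15.625L)^(1/3) = 10.
Solving, L = 8 and M = 125.

L* = 8, M* = 125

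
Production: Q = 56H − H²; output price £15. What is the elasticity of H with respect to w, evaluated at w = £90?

From P·MP_H = w with MP_H = 56 − 2H, labor demand is H(w) = (56 − w/15)/2.
dH/dw = −1/(30) = -1/30.
At w = 90, H = 25, so ε = (dH/dw)·(w/H) = (-1/30)·(90/25) = -0.12.

ε = -0.12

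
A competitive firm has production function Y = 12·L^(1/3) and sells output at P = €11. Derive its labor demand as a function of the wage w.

MP_L = (1/3)·12·L^(-2/3) = 4·L^(-2/3).
Setting P·MP_L = w: 44·L^(-2/3) = w.
Solving for L: L^(-2/3) = w/44, so L = (44/w)^(3/2).

L(w) = (44/w)^(3/2)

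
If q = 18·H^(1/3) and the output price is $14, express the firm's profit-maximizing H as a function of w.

MP_H = (1/3)·18·H^(-2/3) = 6·H^(-2/3).
Setting P·MP_H = w: 84·H^(-2/3) = w.
Solving for H: H^(-2/3) = w/84, so H = (84/w)^(3/2).

H(w) = (84/w)^(3/2)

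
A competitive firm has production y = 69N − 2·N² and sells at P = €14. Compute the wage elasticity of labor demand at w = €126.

From P·MP_N = w with MP_N = 69 − 4N, labor demand is N(w) = (69 − w/14)/4.
dN/dw = −1/(56) = -1/56.
At w = 126, N = 15, so ε = (dN/dw)·(w/N) = (-1/56)·(126/15) = -0.15.

ε = -0.15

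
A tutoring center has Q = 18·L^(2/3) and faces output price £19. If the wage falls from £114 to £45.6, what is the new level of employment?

From P·MP_L = w with MP_L = 12·L^(-1/3), the labor demand is L(w) = (228/w)^(3).
At w = 114: L = 8. At w = 45.6: L = 125.

L* = 125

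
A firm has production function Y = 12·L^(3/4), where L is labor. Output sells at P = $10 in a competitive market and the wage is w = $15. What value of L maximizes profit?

MP_L = (3/4)·12·L^(-1/4) = 9·L^(-1/4).
Profit maximization for a price taker requires P·MP_L = w: 10·9·L^(-1/4) = 15.
So L^(-1/4) = 1/6, which gives L = 1296.

L* = 1296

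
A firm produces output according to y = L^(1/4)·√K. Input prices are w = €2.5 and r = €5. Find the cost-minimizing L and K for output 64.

Cost minimization requires the marginal rate of technical substitution to equal the input-price ratio: MP_L/MP_K = w/r.
Here MP_L/MP_K = (1/4)·(K/L)/(1/2) = 0.5·(K/L). Setting this equal to 2.5/5 = 0.5 gives K = L.
Substituting into y = 64: L^(1/4)·(L)^(1/2) = 64.
Solving, L = 256 and K = 256.

L* = 256, K* = 256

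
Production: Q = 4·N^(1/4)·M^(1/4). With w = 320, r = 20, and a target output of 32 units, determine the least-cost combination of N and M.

N* = 16, M* = 256

Cost minimization requires the marginal rate of technical substitution to equal the input-price ratio: MP_N/MP_M = w/r.
Here MP_N/MP_M = (1/4)·(M/N)/(1/4) = (M/N). Setting this equal to 320/20 = 16 gives M = 16N.
Substituting into Q = 32: 4·N^(1/4)·(16N)^(1/4) = 32.
Solving, N = 16 and M = 256.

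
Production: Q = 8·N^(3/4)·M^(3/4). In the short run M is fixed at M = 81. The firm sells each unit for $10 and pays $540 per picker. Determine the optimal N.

With M = 81, MP_N = (3/4)·8·N^(-1/4)·81^(3/4) = 162·N^(-1/4).
Profit maximization for a price taker requires P·MP_N = w: 10·162·N^(-1/4) = 540.
So N^(-1/4) = 1/3, which gives N = 81.

N* = 81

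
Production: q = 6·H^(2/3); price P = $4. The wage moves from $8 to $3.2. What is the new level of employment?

H* = 125

From P·MP_H = w with MP_H = 4·H^(-1/3), the labor demand is H(w) = (16/w)^(3).
At w = 8: H = 8. At w = 3.2: H = 125.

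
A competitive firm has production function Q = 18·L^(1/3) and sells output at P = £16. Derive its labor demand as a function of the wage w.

L(w) = (96/w)^(3/2)

MP_L = (1/3)·18·L^(-2/3) = 6·L^(-2/3).
Setting P·MP_L = w: 96·L^(-2/3) = w.
Solving for L: L^(-2/3) = w/96, so L = (96/w)^(3/2).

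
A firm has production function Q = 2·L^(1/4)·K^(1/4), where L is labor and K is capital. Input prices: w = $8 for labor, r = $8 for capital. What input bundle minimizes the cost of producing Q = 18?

L* = 81, K* = 81

Cost minimization requires the marginal rate of technical substitution to equal the input-price ratio: MP_L/MP_K = w/r.
Here MP_L/MP_K = (1/4)·(K/L)/(1/4) = (K/L). Setting this equal to 8/8 = 1 gives K = L.
Substituting into Q = 18: 2·L^(1/4)·(L)^(1/4) = 18.
Solving, L = 81 and K = 81.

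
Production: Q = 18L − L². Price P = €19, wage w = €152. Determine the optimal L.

L* = 5

The marginal product of L is MP_L = 18 − 2L.
A price-taking firm hires until the value of the marginal product equals the wage: P·MP_L = w, so 19·(18 − 2L) = 152.
Then 18 − 2L = 8, giving L = 5.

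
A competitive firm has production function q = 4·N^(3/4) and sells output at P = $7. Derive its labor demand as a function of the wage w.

N(w) = 194481/w^(4)

MP_N = (3/4)·4·N^(-1/4) = 3·N^(-1/4).
Setting P·MP_N = w: 21·N^(-1/4) = w.
Solving for N: N^(-1/4) = w/21, so N = (21/w)^(4).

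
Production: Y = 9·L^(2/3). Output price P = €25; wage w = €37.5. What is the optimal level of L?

L* = 64

MP_L = (2/3)·9·L^(-1/3) = 6·L^(-1/3).
Profit maximization for a price taker requires P·MP_L = w: 25·6·L^(-1/3) = 37.5.
So L^(-1/3) = 0.25, which gives L = 64.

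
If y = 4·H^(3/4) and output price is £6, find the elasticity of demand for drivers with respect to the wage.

ε = -4

MP_H = (3/4)·4·H^(-1/4), so P·MP_H = w gives 18·H^(-1/4) = w.
Solving, H(w) = (18/w)^(4). This is a constant-elasticity form: H ∝ w^(−4), so ε = −4.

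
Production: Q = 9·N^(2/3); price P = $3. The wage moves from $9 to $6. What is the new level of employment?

N* = 27

From P·MP_N = w with MP_N = 6·N^(-1/3), the labor demand is N(w) = (18/w)^(3).
At w = 9: N = 8. At w = 6: N = 27.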